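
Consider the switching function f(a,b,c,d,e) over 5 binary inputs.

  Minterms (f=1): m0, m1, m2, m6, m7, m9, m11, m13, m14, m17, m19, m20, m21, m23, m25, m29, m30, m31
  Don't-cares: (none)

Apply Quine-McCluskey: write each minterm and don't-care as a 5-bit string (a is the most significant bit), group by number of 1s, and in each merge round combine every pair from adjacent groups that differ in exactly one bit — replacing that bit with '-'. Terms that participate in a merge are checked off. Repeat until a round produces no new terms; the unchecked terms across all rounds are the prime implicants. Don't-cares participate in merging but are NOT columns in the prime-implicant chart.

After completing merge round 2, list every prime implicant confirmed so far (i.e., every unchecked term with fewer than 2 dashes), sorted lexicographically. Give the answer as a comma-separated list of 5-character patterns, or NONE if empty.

Round 0: 00000✓ 00001✓ 00010✓ 00110✓ 00111✓ 01001✓ 01011✓ 01101✓ 01110✓ 10001✓ 10011✓ 10100✓ 10101✓ 10111✓ 11001✓ 11101✓ 11110✓ 11111✓
Round 1: -0001✓ -0111 -1001✓ -1101✓ -1110 0-001✓ 0-110 00-10 000-0 0000- 0011- 01-01✓ 010-1 1-001✓ 1-101✓ 1-111✓ 10-01✓ 10-11✓ 100-1✓ 101-1✓ 1010- 11-01✓ 111-1✓ 1111-
Round 2: --001 -1-01 1--01 1-1-1 10--1
PIs = {--001, -0111, -1-01, -1110, 0-110, 00-10, 000-0, 0000-, 0011-, 010-1, 1--01, 1-1-1, 10--1, 1010-, 1111-}

-0111, -1110, 0-110, 00-10, 000-0, 0000-, 0011-, 010-1, 1010-, 1111-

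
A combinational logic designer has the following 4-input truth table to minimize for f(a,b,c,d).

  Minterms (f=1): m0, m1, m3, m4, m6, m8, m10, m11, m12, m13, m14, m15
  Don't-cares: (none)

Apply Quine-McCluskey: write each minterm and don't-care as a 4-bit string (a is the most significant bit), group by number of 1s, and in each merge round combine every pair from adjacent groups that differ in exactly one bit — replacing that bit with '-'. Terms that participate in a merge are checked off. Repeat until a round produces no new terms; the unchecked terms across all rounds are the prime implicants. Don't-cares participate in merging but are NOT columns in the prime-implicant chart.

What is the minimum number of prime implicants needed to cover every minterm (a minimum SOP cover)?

Round 0: 0000✓ 0001✓ 0011✓ 0100✓ 0110✓ 1000✓ 1010✓ 1011✓ 1100✓ 1101✓ 1110✓ 1111✓
Round 1: -000✓ -011 -100✓ -110✓ 0-00✓ 00-1 000- 01-0✓ 1-00✓ 1-10✓ 1-11✓ 10-0✓ 101-✓ 11-0✓ 11-1✓ 110-✓ 111-✓
Round 2: --00 -1-0 1--0 1-1- 11--
PIs = {--00, -011, -1-0, 00-1, 000-, 1--0, 1-1-, 11--}
Coverage chart:
  m0: --00,000-
  m1: 00-1,000-
  m3: -011,00-1
  m4: --00,-1-0
  m6: -1-0 ←essential
  m8: --00,1--0
  m10: 1--0,1-1-
  m11: -011,1-1-
  m12: --00,-1-0,1--0,11--
  m13: 11-- ←essential
  m14: -1-0,1--0,1-1-,11--
  m15: 1-1-,11--
Essential: -1-0, 11--
Petrick residual → --00, 00-1, 1-1-
Min cover (5 terms): c'd' + bd' + a'b'd + ac + ab

5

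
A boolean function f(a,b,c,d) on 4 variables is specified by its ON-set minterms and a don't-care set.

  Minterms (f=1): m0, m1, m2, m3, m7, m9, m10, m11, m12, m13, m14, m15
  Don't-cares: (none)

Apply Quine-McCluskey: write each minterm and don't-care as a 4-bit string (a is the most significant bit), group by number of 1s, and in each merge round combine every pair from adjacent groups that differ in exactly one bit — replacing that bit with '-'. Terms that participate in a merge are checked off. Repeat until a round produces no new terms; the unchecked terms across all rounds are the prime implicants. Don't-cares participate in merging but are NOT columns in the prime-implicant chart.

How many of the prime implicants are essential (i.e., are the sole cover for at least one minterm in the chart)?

Round 0: 0000✓ 0001✓ 0010✓ 0011✓ 0111✓ 1001✓ 1010✓ 1011✓ 1100✓ 1101✓ 1110✓ 1111✓
Round 1: -001✓ -010✓ -011✓ -111✓ 0-11✓ 00-0✓ 00-1✓ 000-✓ 001-✓ 1-01✓ 1-10✓ 1-11✓ 10-1✓ 101-✓ 11-0✓ 11-1✓ 110-✓ 111-✓
Round 2: --11 -0-1 -01- 00-- 1--1 1-1- 11--
PIs = {--11, -0-1, -01-, 00--, 1--1, 1-1-, 11--}
Coverage chart:
  m0: 00-- ←essential
  m1: -0-1,00--
  m2: -01-,00--
  m3: --11,-0-1,-01-,00--
  m7: --11 ←essential
  m9: -0-1,1--1
  m10: -01-,1-1-
  m11: --11,-0-1,-01-,1--1,1-1-
  m12: 11-- ←essential
  m13: 1--1,11--
  m14: 1-1-,11--
  m15: --11,1--1,1-1-,11--
Essential: --11, 00--, 11--

3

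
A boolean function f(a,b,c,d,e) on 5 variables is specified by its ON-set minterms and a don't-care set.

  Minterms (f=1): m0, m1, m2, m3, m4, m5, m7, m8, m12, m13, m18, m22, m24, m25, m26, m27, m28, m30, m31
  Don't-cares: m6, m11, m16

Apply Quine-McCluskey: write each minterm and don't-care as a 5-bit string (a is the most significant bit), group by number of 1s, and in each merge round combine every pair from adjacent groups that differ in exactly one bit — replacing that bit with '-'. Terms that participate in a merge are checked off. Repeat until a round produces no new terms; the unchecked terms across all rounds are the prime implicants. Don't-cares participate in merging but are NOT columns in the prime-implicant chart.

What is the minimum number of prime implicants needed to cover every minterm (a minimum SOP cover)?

[col 0] 00000*, 00001*, 00010*, 00011*, 00100*, 00101*, 00110*, 00111*, 01000*, 01011*, 01100*, 01101*, 10000*, 10010*, 10110*, 11000*, 11001*, 11010*, 11011*, 11100*, 11110*, 11111*
[col 1] -0000*, -0010*, -0110*, -1000*, -1011, -1100*, 0-000*, 0-011, 0-100*, 0-101*, 00-00*, 00-01*, 00-10*, 00-11*, 000-0*, 000-1*, 0000-*, 0001-*, 001-0*, 001-1*, 0010-*, 0011-*, 01-00*, 0110-*, 1-000*, 1-010*, 1-110*, 10-10*, 100-0*, 11-00*, 11-10*, 11-11*, 110-0*, 110-1*, 1100-*, 1101-*, 111-0*, 1111-*
[col 2] --000, -0-10, -00-0, -1-00, 0--00, 0-10-, 00--0*, 00--1*, 00-0-*, 00-1-*, 000--*, 001--*, 1--10, 1-0-0, 11--0, 11-1-, 110--
[col 3] 00---
Prime implicants: --000, -0-10, -00-0, -1-00, -1011, 0--00, 0-011, 0-10-, 00---, 1--10, 1-0-0, 11--0, 11-1-, 110--
PI chart (minterm → PIs covering it):
  0 | --000,-00-0,0--00,00---
  1 | 00---  (sole → essential)
  2 | -0-10,-00-0,00---
  3 | 0-011,00---
  4 | 0--00,0-10-,00---
  5 | 0-10-,00---
  7 | 00---  (sole → essential)
  8 | --000,-1-00,0--00
  12 | -1-00,0--00,0-10-
  13 | 0-10-  (sole → essential)
  18 | -0-10,-00-0,1--10,1-0-0
  22 | -0-10,1--10
  24 | --000,-1-00,1-0-0,11--0,110--
  25 | 110--  (sole → essential)
  26 | 1--10,1-0-0,11--0,11-1-,110--
  27 | -1011,11-1-,110--
  28 | -1-00,11--0
  30 | 1--10,11--0,11-1-
  31 | 11-1-  (sole → essential)
Essential prime implicants: 0-10-, 00---, 11-1-, 110--
Petrick residual → -0-10, -1-00
Minimum SOP uses 6 PIs: b'de' + bd'e' + a'cd' + a'b' + abd + abc'

6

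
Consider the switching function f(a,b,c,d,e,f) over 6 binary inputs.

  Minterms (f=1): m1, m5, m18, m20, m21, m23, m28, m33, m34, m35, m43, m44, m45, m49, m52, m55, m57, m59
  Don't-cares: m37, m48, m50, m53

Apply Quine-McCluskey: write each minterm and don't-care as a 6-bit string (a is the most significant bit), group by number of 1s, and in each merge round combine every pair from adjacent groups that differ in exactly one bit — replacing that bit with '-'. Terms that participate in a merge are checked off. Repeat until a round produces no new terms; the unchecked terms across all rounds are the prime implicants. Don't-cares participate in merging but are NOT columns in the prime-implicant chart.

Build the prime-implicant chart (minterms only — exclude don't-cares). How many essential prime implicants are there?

5

size-2^0 implicants → 000001(✓)  000101(✓)  010010(✓)  010100(✓)  010101(✓)  010111(✓)  011100(✓)  100001(✓)  100010(✓)  100011(✓)  100101(✓)  101011(✓)  101100(✓)  101101(✓)  110000(✓)  110001(✓)  110010(✓)  110100(✓)  110101(✓)  110111(✓)  111001(✓)  111011(✓)
size-2^1 implicants → -00001(✓)  -00101(✓)  -10010  -10100(✓)  -10101(✓)  -10111(✓)  0-0101(✓)  000-01(✓)  01-100  0101-1(✓)  01010-(✓)  1-0001(✓)  1-0010  1-0101(✓)  1-1011  10-011  10-101  100-01(✓)  1000-1  10001-  10110-  11-001  110-00(✓)  110-01(✓)  1100-0  11000-(✓)  1101-1(✓)  11010-(✓)  1110-1
size-2^2 implicants → --0101  -00-01  -101-1  -1010-  1-0-01  110-0-
Unchecked terms (primes): --0101, -00-01, -10010, -101-1, -1010-, 01-100, 1-0-01, 1-0010, 1-1011, 10-011, 10-101, 1000-1, 10001-, 10110-, 11-001, 110-0-, 1100-0, 1110-1
Minterm coverage:
  m1 ⊆ -00-01 [E]
  m5 ⊆ --0101,-00-01
  m18 ⊆ -10010 [E]
  m20 ⊆ -1010-,01-100
  m21 ⊆ --0101,-101-1,-1010-
  m23 ⊆ -101-1 [E]
  m28 ⊆ 01-100 [E]
  m33 ⊆ -00-01,1-0-01,1000-1
  m34 ⊆ 1-0010,10001-
  m35 ⊆ 10-011,1000-1,10001-
  m43 ⊆ 1-1011,10-011
  m44 ⊆ 10110- [E]
  m45 ⊆ 10-101,10110-
  m49 ⊆ 1-0-01,11-001,110-0-
  m52 ⊆ -1010-,110-0-
  m55 ⊆ -101-1 [E]
  m57 ⊆ 11-001,1110-1
  m59 ⊆ 1-1011,1110-1
E = {-00-01, -10010, -101-1, 01-100, 10110-}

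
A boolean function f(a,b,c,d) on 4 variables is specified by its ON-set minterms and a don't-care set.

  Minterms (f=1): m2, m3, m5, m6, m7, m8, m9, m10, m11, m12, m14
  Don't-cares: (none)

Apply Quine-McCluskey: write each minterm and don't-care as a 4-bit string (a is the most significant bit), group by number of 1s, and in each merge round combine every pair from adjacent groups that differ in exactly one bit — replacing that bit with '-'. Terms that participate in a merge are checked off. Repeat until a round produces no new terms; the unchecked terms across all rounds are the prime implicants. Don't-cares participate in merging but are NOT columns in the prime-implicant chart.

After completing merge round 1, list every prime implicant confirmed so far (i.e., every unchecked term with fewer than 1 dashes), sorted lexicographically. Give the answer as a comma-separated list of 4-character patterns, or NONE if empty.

[col 0] 0010*, 0011*, 0101*, 0110*, 0111*, 1000*, 1001*, 1010*, 1011*, 1100*, 1110*
[col 1] -010*, -011*, -110*, 0-10*, 0-11*, 001-*, 01-1, 011-*, 1-00*, 1-10*, 10-0*, 10-1*, 100-*, 101-*, 11-0*
[col 2] --10, -01-, 0-1-, 1--0, 10--
Prime implicants: --10, -01-, 0-1-, 01-1, 1--0, 10--

NONE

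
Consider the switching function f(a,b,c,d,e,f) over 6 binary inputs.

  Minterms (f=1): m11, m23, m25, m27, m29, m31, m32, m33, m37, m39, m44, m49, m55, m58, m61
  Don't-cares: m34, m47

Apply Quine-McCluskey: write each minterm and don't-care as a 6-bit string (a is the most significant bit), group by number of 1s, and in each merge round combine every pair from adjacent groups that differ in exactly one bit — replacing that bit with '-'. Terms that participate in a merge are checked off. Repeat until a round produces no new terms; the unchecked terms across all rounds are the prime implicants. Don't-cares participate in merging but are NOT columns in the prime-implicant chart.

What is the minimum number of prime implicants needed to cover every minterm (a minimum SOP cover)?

[col 0] 001011*, 010111*, 011001*, 011011*, 011101*, 011111*, 100000*, 100001*, 100010*, 100101*, 100111*, 101100, 101111*, 110001*, 110111*, 111010, 111101*
[col 1] -10111, -11101, 0-1011, 01-111, 011-01*, 011-11*, 0110-1*, 0111-1*, 1-0001, 1-0111, 10-111, 100-01, 1000-0, 10000-, 1001-1
[col 2] 011--1
Prime implicants: -10111, -11101, 0-1011, 01-111, 011--1, 1-0001, 1-0111, 10-111, 100-01, 1000-0, 10000-, 1001-1, 101100, 111010
PI chart (minterm → PIs covering it):
  11 | 0-1011  (sole → essential)
  23 | -10111,01-111
  25 | 011--1  (sole → essential)
  27 | 0-1011,011--1
  29 | -11101,011--1
  31 | 01-111,011--1
  32 | 1000-0,10000-
  33 | 1-0001,100-01,10000-
  37 | 100-01,1001-1
  39 | 1-0111,10-111,1001-1
  44 | 101100  (sole → essential)
  49 | 1-0001  (sole → essential)
  55 | -10111,1-0111
  58 | 111010  (sole → essential)
  61 | -11101  (sole → essential)
Essential prime implicants: -11101, 0-1011, 011--1, 1-0001, 101100, 111010
Petrick residual → -10111, 1000-0, 1001-1
Minimum SOP uses 9 PIs: bc'def + bcde'f + a'cd'ef + a'bcf + ac'd'e'f + ab'c'd'f' + ab'c'df + ab'cde'f' + abcd'ef'

9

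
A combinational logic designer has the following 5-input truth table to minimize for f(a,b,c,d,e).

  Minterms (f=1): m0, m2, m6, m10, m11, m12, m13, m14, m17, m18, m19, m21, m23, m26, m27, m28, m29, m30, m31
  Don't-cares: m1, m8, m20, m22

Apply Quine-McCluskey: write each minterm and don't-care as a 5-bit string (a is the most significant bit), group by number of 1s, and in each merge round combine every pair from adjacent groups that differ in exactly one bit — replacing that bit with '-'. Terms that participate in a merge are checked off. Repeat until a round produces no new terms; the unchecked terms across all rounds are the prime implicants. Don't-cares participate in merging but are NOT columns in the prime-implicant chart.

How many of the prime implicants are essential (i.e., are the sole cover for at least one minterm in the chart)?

3

Round 0: 00000✓ 00001✓ 00010✓ 00110✓ 01000✓ 01010✓ 01011✓ 01100✓ 01101✓ 01110✓ 10001✓ 10010✓ 10011✓ 10100✓ 10101✓ 10110✓ 10111✓ 11010✓ 11011✓ 11100✓ 11101✓ 11110✓ 11111✓
Round 1: -0001 -0010✓ -0110✓ -1010✓ -1011✓ -1100✓ -1101✓ -1110✓ 0-000✓ 0-010✓ 0-110✓ 00-10✓ 000-0✓ 0000- 01-00✓ 01-10✓ 010-0✓ 0101-✓ 011-0✓ 0110-✓ 1-010✓ 1-011✓ 1-100✓ 1-101✓ 1-110✓ 1-111✓ 10-01✓ 10-10✓ 10-11✓ 100-1✓ 1001-✓ 101-0✓ 101-1✓ 1010-✓ 1011-✓ 11-10✓ 11-11✓ 1101-✓ 111-0✓ 111-1✓ 1110-✓ 1111-✓
Round 2: --010✓ --110✓ -0-10✓ -1-10✓ -101- -11-0 -110- 0--10✓ 0-0-0 01--0 1--10✓ 1--11✓ 1-01-✓ 1-1-0✓ 1-1-1✓ 1-10-✓ 1-11-✓ 10--1 10-1-✓ 101--✓ 11-1-✓ 111--✓
Round 3: ---10 1--1- 1-1--
PIs = {---10, -0001, -101-, -11-0, -110-, 0-0-0, 0000-, 01--0, 1--1-, 1-1--, 10--1}
Coverage chart:
  m0: 0-0-0,0000-
  m2: ---10,0-0-0
  m6: ---10 ←essential
  m10: ---10,-101-,0-0-0,01--0
  m11: -101- ←essential
  m12: -11-0,-110-,01--0
  m13: -110- ←essential
  m14: ---10,-11-0,01--0
  m17: -0001,10--1
  m18: ---10,1--1-
  m19: 1--1-,10--1
  m21: 1-1--,10--1
  m23: 1--1-,1-1--,10--1
  m26: ---10,-101-,1--1-
  m27: -101-,1--1-
  m28: -11-0,-110-,1-1--
  m29: -110-,1-1--
  m30: ---10,-11-0,1--1-,1-1--
  m31: 1--1-,1-1--
Essential: ---10, -101-, -110-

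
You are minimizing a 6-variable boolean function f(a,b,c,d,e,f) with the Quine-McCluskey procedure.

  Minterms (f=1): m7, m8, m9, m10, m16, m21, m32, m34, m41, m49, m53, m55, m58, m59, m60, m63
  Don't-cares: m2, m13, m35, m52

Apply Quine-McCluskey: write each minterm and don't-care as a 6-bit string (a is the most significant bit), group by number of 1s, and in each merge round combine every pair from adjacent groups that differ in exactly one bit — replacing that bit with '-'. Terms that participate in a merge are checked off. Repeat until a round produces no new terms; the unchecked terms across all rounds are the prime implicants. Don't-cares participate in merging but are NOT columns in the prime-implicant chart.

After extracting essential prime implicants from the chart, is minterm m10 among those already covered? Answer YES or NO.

NO

Round 0: 000010✓ 000111 001000✓ 001001✓ 001010✓ 001101✓ 010000 010101✓ 100000✓ 100010✓ 100011✓ 101001✓ 110001✓ 110100✓ 110101✓ 110111✓ 111010✓ 111011✓ 111100✓ 111111✓
Round 1: -00010 -01001 -10101 00-010 001-01 0010-0 00100- 1000-0 10001- 11-100 11-111 110-01 1101-1 11010- 111-11 11101-
PIs = {-00010, -01001, -10101, 00-010, 000111, 001-01, 0010-0, 00100-, 010000, 1000-0, 10001-, 11-100, 11-111, 110-01, 1101-1, 11010-, 111-11, 11101-}
Coverage chart:
  m7: 000111 ←essential
  m8: 0010-0,00100-
  m9: -01001,001-01,00100-
  m10: 00-010,0010-0
  m16: 010000 ←essential
  m21: -10101 ←essential
  m32: 1000-0 ←essential
  m34: -00010,1000-0,10001-
  m41: -01001 ←essential
  m49: 110-01 ←essential
  m53: -10101,110-01,1101-1,11010-
  m55: 11-111,1101-1
  m58: 11101- ←essential
  m59: 111-11,11101-
  m60: 11-100 ←essential
  m63: 11-111,111-11
Essential: -01001, -10101, 000111, 010000, 1000-0, 11-100, 110-01, 11101-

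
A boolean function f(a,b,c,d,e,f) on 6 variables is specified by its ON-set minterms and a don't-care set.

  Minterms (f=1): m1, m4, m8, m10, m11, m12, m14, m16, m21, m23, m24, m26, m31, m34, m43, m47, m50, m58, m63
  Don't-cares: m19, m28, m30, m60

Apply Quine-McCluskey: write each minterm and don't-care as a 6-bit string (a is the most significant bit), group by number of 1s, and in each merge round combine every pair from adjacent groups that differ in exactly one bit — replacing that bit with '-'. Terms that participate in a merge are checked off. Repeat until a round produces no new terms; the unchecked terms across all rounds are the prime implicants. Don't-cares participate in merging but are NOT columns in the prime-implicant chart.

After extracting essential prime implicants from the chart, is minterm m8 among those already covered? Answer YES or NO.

YES

Round 0: 000001 000100✓ 001000✓ 001010✓ 001011✓ 001100✓ 001110✓ 010000✓ 010011✓ 010101✓ 010111✓ 011000✓ 011010✓ 011100✓ 011110✓ 011111✓ 100010✓ 101011✓ 101111✓ 110010✓ 111010✓ 111100✓ 111111✓
Round 1: -01011 -11010 -11100 -11111 0-1000✓ 0-1010✓ 0-1100✓ 0-1110✓ 00-100 001-00✓ 001-10✓ 0010-0✓ 00101- 0011-0✓ 01-000 01-111 010-11 0101-1 011-00✓ 011-10✓ 0110-0✓ 0111-0✓ 01111- 1-0010 1-1111 101-11 11-010
Round 2: 0-1-00✓ 0-1-10✓ 0-10-0✓ 0-11-0✓ 001--0✓ 011--0✓
Round 3: 0-1--0
PIs = {-01011, -11010, -11100, -11111, 0-1--0, 00-100, 000001, 00101-, 01-000, 01-111, 010-11, 0101-1, 01111-, 1-0010, 1-1111, 101-11, 11-010}
Coverage chart:
  m1: 000001 ←essential
  m4: 00-100 ←essential
  m8: 0-1--0 ←essential
  m10: 0-1--0,00101-
  m11: -01011,00101-
  m12: 0-1--0,00-100
  m14: 0-1--0 ←essential
  m16: 01-000 ←essential
  m21: 0101-1 ←essential
  m23: 01-111,010-11,0101-1
  m24: 0-1--0,01-000
  m26: -11010,0-1--0
  m31: -11111,01-111,01111-
  m34: 1-0010 ←essential
  m43: -01011,101-11
  m47: 1-1111,101-11
  m50: 1-0010,11-010
  m58: -11010,11-010
  m63: -11111,1-1111
Essential: 0-1--0, 00-100, 000001, 01-000, 0101-1, 1-0010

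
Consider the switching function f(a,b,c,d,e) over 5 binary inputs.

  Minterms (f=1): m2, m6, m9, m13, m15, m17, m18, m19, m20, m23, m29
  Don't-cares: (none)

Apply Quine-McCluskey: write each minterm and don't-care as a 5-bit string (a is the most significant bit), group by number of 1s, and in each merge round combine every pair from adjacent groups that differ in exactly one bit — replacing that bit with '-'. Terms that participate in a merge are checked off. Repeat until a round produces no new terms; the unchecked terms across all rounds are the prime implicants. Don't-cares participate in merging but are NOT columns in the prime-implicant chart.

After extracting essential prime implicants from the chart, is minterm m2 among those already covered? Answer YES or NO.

[col 0] 00010*, 00110*, 01001*, 01101*, 01111*, 10001*, 10010*, 10011*, 10100, 10111*, 11101*
[col 1] -0010, -1101, 00-10, 01-01, 011-1, 10-11, 100-1, 1001-
Prime implicants: -0010, -1101, 00-10, 01-01, 011-1, 10-11, 100-1, 1001-, 10100
PI chart (minterm → PIs covering it):
  2 | -0010,00-10
  6 | 00-10  (sole → essential)
  9 | 01-01  (sole → essential)
  13 | -1101,01-01,011-1
  15 | 011-1  (sole → essential)
  17 | 100-1  (sole → essential)
  18 | -0010,1001-
  19 | 10-11,100-1,1001-
  20 | 10100  (sole → essential)
  23 | 10-11  (sole → essential)
  29 | -1101  (sole → essential)
Essential prime implicants: -1101, 00-10, 01-01, 011-1, 10-11, 100-1, 10100

YES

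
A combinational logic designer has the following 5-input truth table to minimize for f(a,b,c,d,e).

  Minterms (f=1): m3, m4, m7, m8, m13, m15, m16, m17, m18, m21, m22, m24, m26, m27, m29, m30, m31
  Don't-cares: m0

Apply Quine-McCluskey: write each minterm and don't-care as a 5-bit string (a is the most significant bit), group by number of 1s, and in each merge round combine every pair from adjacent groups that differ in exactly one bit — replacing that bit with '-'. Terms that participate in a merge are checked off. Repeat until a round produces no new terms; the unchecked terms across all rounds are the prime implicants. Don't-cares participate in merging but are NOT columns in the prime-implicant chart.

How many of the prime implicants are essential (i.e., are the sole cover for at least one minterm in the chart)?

6

size-2^0 implicants → 00000(✓)  00011(✓)  00100(✓)  00111(✓)  01000(✓)  01101(✓)  01111(✓)  10000(✓)  10001(✓)  10010(✓)  10101(✓)  10110(✓)  11000(✓)  11010(✓)  11011(✓)  11101(✓)  11110(✓)  11111(✓)
size-2^1 implicants → -0000(✓)  -1000(✓)  -1101(✓)  -1111(✓)  0-000(✓)  0-111  00-00  00-11  011-1(✓)  1-000(✓)  1-010(✓)  1-101  1-110(✓)  10-01  10-10(✓)  100-0(✓)  1000-  11-10(✓)  11-11(✓)  110-0(✓)  1101-(✓)  111-1(✓)  1111-(✓)
size-2^2 implicants → --000  -11-1  1--10  1-0-0  11-1-
Unchecked terms (primes): --000, -11-1, 0-111, 00-00, 00-11, 1--10, 1-0-0, 1-101, 10-01, 1000-, 11-1-
Minterm coverage:
  m3 ⊆ 00-11 [E]
  m4 ⊆ 00-00 [E]
  m7 ⊆ 0-111,00-11
  m8 ⊆ --000 [E]
  m13 ⊆ -11-1 [E]
  m15 ⊆ -11-1,0-111
  m16 ⊆ --000,1-0-0,1000-
  m17 ⊆ 10-01,1000-
  m18 ⊆ 1--10,1-0-0
  m21 ⊆ 1-101,10-01
  m22 ⊆ 1--10 [E]
  m24 ⊆ --000,1-0-0
  m26 ⊆ 1--10,1-0-0,11-1-
  m27 ⊆ 11-1- [E]
  m29 ⊆ -11-1,1-101
  m30 ⊆ 1--10,11-1-
  m31 ⊆ -11-1,11-1-
E = {--000, -11-1, 00-00, 00-11, 1--10, 11-1-}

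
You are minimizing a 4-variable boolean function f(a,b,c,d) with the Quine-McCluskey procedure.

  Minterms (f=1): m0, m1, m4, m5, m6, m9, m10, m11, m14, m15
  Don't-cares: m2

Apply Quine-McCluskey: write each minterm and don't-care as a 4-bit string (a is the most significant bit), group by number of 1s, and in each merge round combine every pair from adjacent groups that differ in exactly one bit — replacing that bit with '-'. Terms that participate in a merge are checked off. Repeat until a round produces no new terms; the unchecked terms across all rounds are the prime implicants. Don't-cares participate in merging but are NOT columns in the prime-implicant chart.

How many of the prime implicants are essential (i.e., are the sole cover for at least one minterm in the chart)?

2

[col 0] 0000*, 0001*, 0010*, 0100*, 0101*, 0110*, 1001*, 1010*, 1011*, 1110*, 1111*
[col 1] -001, -010*, -110*, 0-00*, 0-01*, 0-10*, 00-0*, 000-*, 01-0*, 010-*, 1-10*, 1-11*, 10-1, 101-*, 111-*
[col 2] --10, 0--0, 0-0-, 1-1-
Prime implicants: --10, -001, 0--0, 0-0-, 1-1-, 10-1
PI chart (minterm → PIs covering it):
  0 | 0--0,0-0-
  1 | -001,0-0-
  4 | 0--0,0-0-
  5 | 0-0-  (sole → essential)
  6 | --10,0--0
  9 | -001,10-1
  10 | --10,1-1-
  11 | 1-1-,10-1
  14 | --10,1-1-
  15 | 1-1-  (sole → essential)
Essential prime implicants: 0-0-, 1-1-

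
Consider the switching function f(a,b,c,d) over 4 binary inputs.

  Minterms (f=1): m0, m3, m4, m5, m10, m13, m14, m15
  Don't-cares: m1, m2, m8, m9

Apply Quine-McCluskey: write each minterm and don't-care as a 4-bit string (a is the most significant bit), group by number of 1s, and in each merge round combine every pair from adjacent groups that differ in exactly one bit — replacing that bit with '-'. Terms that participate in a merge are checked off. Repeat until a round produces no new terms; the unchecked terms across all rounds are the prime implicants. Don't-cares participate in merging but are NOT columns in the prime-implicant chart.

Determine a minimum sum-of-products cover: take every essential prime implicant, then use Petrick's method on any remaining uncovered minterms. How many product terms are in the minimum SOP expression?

Round 0: 0000✓ 0001✓ 0010✓ 0011✓ 0100✓ 0101✓ 1000✓ 1001✓ 1010✓ 1101✓ 1110✓ 1111✓
Round 1: -000✓ -001✓ -010✓ -101✓ 0-00✓ 0-01✓ 00-0✓ 00-1✓ 000-✓ 001-✓ 010-✓ 1-01✓ 1-10 10-0✓ 100-✓ 11-1 111-
Round 2: --01 -0-0 -00- 0-0- 00--
PIs = {--01, -0-0, -00-, 0-0-, 00--, 1-10, 11-1, 111-}
Coverage chart:
  m0: -0-0,-00-,0-0-,00--
  m3: 00-- ←essential
  m4: 0-0- ←essential
  m5: --01,0-0-
  m10: -0-0,1-10
  m13: --01,11-1
  m14: 1-10,111-
  m15: 11-1,111-
Essential: 0-0-, 00--
Petrick residual → 1-10, 11-1
Min cover (4 terms): a'c' + a'b' + acd' + abd

4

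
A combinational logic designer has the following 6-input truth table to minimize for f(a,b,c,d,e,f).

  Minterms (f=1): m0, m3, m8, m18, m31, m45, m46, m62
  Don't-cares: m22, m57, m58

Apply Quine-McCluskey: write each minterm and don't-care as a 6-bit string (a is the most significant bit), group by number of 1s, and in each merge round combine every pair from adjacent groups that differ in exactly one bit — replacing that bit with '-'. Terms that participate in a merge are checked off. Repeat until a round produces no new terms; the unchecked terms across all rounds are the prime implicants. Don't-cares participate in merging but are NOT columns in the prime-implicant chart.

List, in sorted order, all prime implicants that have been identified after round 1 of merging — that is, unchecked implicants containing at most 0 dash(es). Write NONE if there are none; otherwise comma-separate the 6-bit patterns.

size-2^0 implicants → 000000(✓)  000011  001000(✓)  010010(✓)  010110(✓)  011111  101101  101110(✓)  111001  111010(✓)  111110(✓)
size-2^1 implicants → 00-000  010-10  1-1110  111-10
Unchecked terms (primes): 00-000, 000011, 010-10, 011111, 1-1110, 101101, 111-10, 111001

000011, 011111, 101101, 111001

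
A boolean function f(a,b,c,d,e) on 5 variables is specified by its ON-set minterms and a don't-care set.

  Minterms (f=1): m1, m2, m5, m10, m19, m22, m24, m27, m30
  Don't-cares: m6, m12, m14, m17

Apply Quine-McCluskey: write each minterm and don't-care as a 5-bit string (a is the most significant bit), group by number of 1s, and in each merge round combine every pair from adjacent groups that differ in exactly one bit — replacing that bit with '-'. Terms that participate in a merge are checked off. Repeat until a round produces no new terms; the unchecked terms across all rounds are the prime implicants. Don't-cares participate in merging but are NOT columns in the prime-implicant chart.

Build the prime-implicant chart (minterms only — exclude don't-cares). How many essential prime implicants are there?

[col 0] 00001*, 00010*, 00101*, 00110*, 01010*, 01100*, 01110*, 10001*, 10011*, 10110*, 11000, 11011*, 11110*
[col 1] -0001, -0110*, -1110*, 0-010*, 0-110*, 00-01, 00-10*, 01-10*, 011-0, 1-011, 1-110*, 100-1
[col 2] --110, 0--10
Prime implicants: --110, -0001, 0--10, 00-01, 011-0, 1-011, 100-1, 11000
PI chart (minterm → PIs covering it):
  1 | -0001,00-01
  2 | 0--10  (sole → essential)
  5 | 00-01  (sole → essential)
  10 | 0--10  (sole → essential)
  19 | 1-011,100-1
  22 | --110  (sole → essential)
  24 | 11000  (sole → essential)
  27 | 1-011  (sole → essential)
  30 | --110  (sole → essential)
Essential prime implicants: --110, 0--10, 00-01, 1-011, 11000

5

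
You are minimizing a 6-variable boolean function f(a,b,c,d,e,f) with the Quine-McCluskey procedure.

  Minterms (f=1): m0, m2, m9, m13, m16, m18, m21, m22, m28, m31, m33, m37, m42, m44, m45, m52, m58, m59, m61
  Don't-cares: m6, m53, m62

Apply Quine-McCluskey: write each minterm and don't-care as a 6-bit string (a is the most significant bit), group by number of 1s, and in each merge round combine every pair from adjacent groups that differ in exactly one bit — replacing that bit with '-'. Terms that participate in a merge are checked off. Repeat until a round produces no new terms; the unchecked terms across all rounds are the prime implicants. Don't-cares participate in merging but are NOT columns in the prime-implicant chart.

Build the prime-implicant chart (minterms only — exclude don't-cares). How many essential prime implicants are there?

12

size-2^0 implicants → 000000(✓)  000010(✓)  000110(✓)  001001(✓)  001101(✓)  010000(✓)  010010(✓)  010101(✓)  010110(✓)  011100  011111  100001(✓)  100101(✓)  101010(✓)  101100(✓)  101101(✓)  110100(✓)  110101(✓)  111010(✓)  111011(✓)  111101(✓)  111110(✓)
size-2^1 implicants → -01101  -10101  0-0000(✓)  0-0010(✓)  0-0110(✓)  000-10(✓)  0000-0(✓)  001-01  010-10(✓)  0100-0(✓)  1-0101(✓)  1-1010  1-1101(✓)  10-101(✓)  100-01  10110-  11-101(✓)  11010-  111-10  11101-
size-2^2 implicants → 0-0-10  0-00-0  1--101
Unchecked terms (primes): -01101, -10101, 0-0-10, 0-00-0, 001-01, 011100, 011111, 1--101, 1-1010, 100-01, 10110-, 11010-, 111-10, 11101-
Minterm coverage:
  m0 ⊆ 0-00-0 [E]
  m2 ⊆ 0-0-10,0-00-0
  m9 ⊆ 001-01 [E]
  m13 ⊆ -01101,001-01
  m16 ⊆ 0-00-0 [E]
  m18 ⊆ 0-0-10,0-00-0
  m21 ⊆ -10101 [E]
  m22 ⊆ 0-0-10 [E]
  m28 ⊆ 011100 [E]
  m31 ⊆ 011111 [E]
  m33 ⊆ 100-01 [E]
  m37 ⊆ 1--101,100-01
  m42 ⊆ 1-1010 [E]
  m44 ⊆ 10110- [E]
  m45 ⊆ -01101,1--101,10110-
  m52 ⊆ 11010- [E]
  m58 ⊆ 1-1010,111-10,11101-
  m59 ⊆ 11101- [E]
  m61 ⊆ 1--101 [E]
E = {-10101, 0-0-10, 0-00-0, 001-01, 011100, 011111, 1--101, 1-1010, 100-01, 10110-, 11010-, 11101-}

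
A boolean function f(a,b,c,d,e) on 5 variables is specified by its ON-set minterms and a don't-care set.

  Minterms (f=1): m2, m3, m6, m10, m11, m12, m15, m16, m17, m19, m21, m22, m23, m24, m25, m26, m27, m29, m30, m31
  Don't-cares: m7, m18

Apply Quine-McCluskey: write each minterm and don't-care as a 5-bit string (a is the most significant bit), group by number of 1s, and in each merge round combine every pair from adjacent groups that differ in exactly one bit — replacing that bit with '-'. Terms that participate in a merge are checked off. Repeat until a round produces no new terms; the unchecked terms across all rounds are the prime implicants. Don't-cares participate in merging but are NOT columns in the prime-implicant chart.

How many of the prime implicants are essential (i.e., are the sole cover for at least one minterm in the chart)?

[col 0] 00010*, 00011*, 00110*, 00111*, 01010*, 01011*, 01100, 01111*, 10000*, 10001*, 10010*, 10011*, 10101*, 10110*, 10111*, 11000*, 11001*, 11010*, 11011*, 11101*, 11110*, 11111*
[col 1] -0010*, -0011*, -0110*, -0111*, -1010*, -1011*, -1111*, 0-010*, 0-011*, 0-111*, 00-10*, 00-11*, 0001-*, 0011-*, 01-11*, 0101-*, 1-000*, 1-001*, 1-010*, 1-011*, 1-101*, 1-110*, 1-111*, 10-01*, 10-10*, 10-11*, 100-0*, 100-1*, 1000-*, 1001-*, 101-1*, 1011-*, 11-01*, 11-10*, 11-11*, 110-0*, 110-1*, 1100-*, 1101-*, 111-1*, 1111-*
[col 2] --010*, --011*, --111*, -0-10*, -0-11*, -001-*, -011-*, -1-11*, -101-*, 0--11*, 0-01-*, 00-1-*, 1--01*, 1--10*, 1--11*, 1-0-0*, 1-0-1*, 1-00-*, 1-01-*, 1-1-1*, 1-11-*, 10--1*, 10-1-*, 100--*, 11--1*, 11-1-*, 110--*
[col 3] ---11, --01-, -0-1-, 1---1, 1--1-, 1-0--
Prime implicants: ---11, --01-, -0-1-, 01100, 1---1, 1--1-, 1-0--
PI chart (minterm → PIs covering it):
  2 | --01-,-0-1-
  3 | ---11,--01-,-0-1-
  6 | -0-1-  (sole → essential)
  10 | --01-  (sole → essential)
  11 | ---11,--01-
  12 | 01100  (sole → essential)
  15 | ---11  (sole → essential)
  16 | 1-0--  (sole → essential)
  17 | 1---1,1-0--
  19 | ---11,--01-,-0-1-,1---1,1--1-,1-0--
  21 | 1---1  (sole → essential)
  22 | -0-1-,1--1-
  23 | ---11,-0-1-,1---1,1--1-
  24 | 1-0--  (sole → essential)
  25 | 1---1,1-0--
  26 | --01-,1--1-,1-0--
  27 | ---11,--01-,1---1,1--1-,1-0--
  29 | 1---1  (sole → essential)
  30 | 1--1-  (sole → essential)
  31 | ---11,1---1,1--1-
Essential prime implicants: ---11, --01-, -0-1-, 01100, 1---1, 1--1-, 1-0--

7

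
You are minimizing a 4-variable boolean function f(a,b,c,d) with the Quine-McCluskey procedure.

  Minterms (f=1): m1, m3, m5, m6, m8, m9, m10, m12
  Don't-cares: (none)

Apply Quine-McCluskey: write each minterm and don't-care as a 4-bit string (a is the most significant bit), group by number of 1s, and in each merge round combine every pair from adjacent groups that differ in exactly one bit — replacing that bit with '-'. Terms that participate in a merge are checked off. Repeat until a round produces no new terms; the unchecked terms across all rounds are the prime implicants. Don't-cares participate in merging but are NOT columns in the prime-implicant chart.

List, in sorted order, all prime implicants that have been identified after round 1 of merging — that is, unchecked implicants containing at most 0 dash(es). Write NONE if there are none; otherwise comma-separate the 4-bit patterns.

0110

size-2^0 implicants → 0001(✓)  0011(✓)  0101(✓)  0110  1000(✓)  1001(✓)  1010(✓)  1100(✓)
size-2^1 implicants → -001  0-01  00-1  1-00  10-0  100-
Unchecked terms (primes): -001, 0-01, 00-1, 0110, 1-00, 10-0, 100-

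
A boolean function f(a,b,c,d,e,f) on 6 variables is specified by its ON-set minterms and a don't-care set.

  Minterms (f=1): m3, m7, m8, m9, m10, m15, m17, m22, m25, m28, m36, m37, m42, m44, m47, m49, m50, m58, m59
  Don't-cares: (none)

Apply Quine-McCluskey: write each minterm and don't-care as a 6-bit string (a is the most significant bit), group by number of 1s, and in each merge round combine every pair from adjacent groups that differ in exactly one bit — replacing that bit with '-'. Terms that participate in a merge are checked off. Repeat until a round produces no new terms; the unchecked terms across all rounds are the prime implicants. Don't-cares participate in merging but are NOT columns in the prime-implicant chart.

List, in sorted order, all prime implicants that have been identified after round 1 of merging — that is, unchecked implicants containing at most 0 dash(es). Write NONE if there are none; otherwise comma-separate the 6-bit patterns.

010110, 011100

size-2^0 implicants → 000011(✓)  000111(✓)  001000(✓)  001001(✓)  001010(✓)  001111(✓)  010001(✓)  010110  011001(✓)  011100  100100(✓)  100101(✓)  101010(✓)  101100(✓)  101111(✓)  110001(✓)  110010(✓)  111010(✓)  111011(✓)
size-2^1 implicants → -01010  -01111  -10001  0-1001  00-111  000-11  0010-0  00100-  01-001  1-1010  10-100  10010-  11-010  11101-
Unchecked terms (primes): -01010, -01111, -10001, 0-1001, 00-111, 000-11, 0010-0, 00100-, 01-001, 010110, 011100, 1-1010, 10-100, 10010-, 11-010, 11101-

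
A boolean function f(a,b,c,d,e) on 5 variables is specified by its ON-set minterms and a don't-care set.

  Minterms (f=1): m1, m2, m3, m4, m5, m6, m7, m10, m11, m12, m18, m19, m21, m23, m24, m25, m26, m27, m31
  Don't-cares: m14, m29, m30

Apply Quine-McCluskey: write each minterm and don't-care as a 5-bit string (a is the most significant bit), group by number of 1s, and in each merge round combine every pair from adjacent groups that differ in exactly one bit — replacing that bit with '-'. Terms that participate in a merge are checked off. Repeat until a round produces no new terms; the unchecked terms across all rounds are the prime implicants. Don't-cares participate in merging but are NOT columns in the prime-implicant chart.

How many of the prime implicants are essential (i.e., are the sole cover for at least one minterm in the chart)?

4

[col 0] 00001*, 00010*, 00011*, 00100*, 00101*, 00110*, 00111*, 01010*, 01011*, 01100*, 01110*, 10010*, 10011*, 10101*, 10111*, 11000*, 11001*, 11010*, 11011*, 11101*, 11110*, 11111*
[col 1] -0010*, -0011*, -0101*, -0111*, -1010*, -1011*, -1110*, 0-010*, 0-011*, 0-100*, 0-110*, 00-01*, 00-10*, 00-11*, 000-1*, 0001-*, 001-0*, 001-1*, 0010-*, 0011-*, 01-10*, 0101-*, 011-0*, 1-010*, 1-011*, 1-101*, 1-111*, 10-11*, 1001-*, 101-1*, 11-01*, 11-10*, 11-11*, 110-0*, 110-1*, 1100-*, 1101-*, 111-1*, 1111-*
[col 2] --010*, --011*, -0-11, -001-*, -01-1, -1-10, -101-*, 0--10, 0-01-*, 0-1-0, 00--1, 00-1-, 001--, 1--11, 1-01-*, 1-1-1, 11--1, 11-1-, 110--
[col 3] --01-
Prime implicants: --01-, -0-11, -01-1, -1-10, 0--10, 0-1-0, 00--1, 00-1-, 001--, 1--11, 1-1-1, 11--1, 11-1-, 110--
PI chart (minterm → PIs covering it):
  1 | 00--1  (sole → essential)
  2 | --01-,0--10,00-1-
  3 | --01-,-0-11,00--1,00-1-
  4 | 0-1-0,001--
  5 | -01-1,00--1,001--
  6 | 0--10,0-1-0,00-1-,001--
  7 | -0-11,-01-1,00--1,00-1-,001--
  10 | --01-,-1-10,0--10
  11 | --01-  (sole → essential)
  12 | 0-1-0  (sole → essential)
  18 | --01-  (sole → essential)
  19 | --01-,-0-11,1--11
  21 | -01-1,1-1-1
  23 | -0-11,-01-1,1--11,1-1-1
  24 | 110--  (sole → essential)
  25 | 11--1,110--
  26 | --01-,-1-10,11-1-,110--
  27 | --01-,1--11,11--1,11-1-,110--
  31 | 1--11,1-1-1,11--1,11-1-
Essential prime implicants: --01-, 0-1-0, 00--1, 110--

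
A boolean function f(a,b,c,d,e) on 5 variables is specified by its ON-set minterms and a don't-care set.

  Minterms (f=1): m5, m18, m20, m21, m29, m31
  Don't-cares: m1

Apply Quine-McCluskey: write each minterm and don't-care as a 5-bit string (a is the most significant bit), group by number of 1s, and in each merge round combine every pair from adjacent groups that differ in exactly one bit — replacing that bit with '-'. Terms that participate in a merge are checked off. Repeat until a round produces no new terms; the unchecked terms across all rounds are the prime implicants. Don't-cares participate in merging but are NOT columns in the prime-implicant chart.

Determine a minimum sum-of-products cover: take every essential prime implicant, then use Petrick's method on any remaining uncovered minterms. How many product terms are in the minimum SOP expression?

Round 0: 00001✓ 00101✓ 10010 10100✓ 10101✓ 11101✓ 11111✓
Round 1: -0101 00-01 1-101 1010- 111-1
PIs = {-0101, 00-01, 1-101, 10010, 1010-, 111-1}
Coverage chart:
  m5: -0101,00-01
  m18: 10010 ←essential
  m20: 1010- ←essential
  m21: -0101,1-101,1010-
  m29: 1-101,111-1
  m31: 111-1 ←essential
Essential: 10010, 1010-, 111-1
Petrick residual → -0101
Min cover (4 terms): b'cd'e + ab'c'de' + ab'cd' + abce

4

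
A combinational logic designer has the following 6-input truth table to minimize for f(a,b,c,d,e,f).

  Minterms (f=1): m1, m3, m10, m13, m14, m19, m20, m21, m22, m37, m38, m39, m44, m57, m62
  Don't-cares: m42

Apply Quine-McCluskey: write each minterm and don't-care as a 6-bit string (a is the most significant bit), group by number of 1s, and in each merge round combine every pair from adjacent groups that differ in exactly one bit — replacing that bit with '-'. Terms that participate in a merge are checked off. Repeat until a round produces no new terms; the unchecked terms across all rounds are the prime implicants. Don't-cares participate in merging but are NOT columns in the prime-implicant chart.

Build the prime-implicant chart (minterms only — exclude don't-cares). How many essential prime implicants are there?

Round 0: 000001✓ 000011✓ 001010✓ 001101 001110✓ 010011✓ 010100✓ 010101✓ 010110✓ 100101✓ 100110✓ 100111✓ 101010✓ 101100 111001 111110
Round 1: -01010 0-0011 0000-1 001-10 0101-0 01010- 1001-1 10011-
PIs = {-01010, 0-0011, 0000-1, 001-10, 001101, 0101-0, 01010-, 1001-1, 10011-, 101100, 111001, 111110}
Coverage chart:
  m1: 0000-1 ←essential
  m3: 0-0011,0000-1
  m10: -01010,001-10
  m13: 001101 ←essential
  m14: 001-10 ←essential
  m19: 0-0011 ←essential
  m20: 0101-0,01010-
  m21: 01010- ←essential
  m22: 0101-0 ←essential
  m37: 1001-1 ←essential
  m38: 10011- ←essential
  m39: 1001-1,10011-
  m44: 101100 ←essential
  m57: 111001 ←essential
  m62: 111110 ←essential
Essential: 0-0011, 0000-1, 001-10, 001101, 0101-0, 01010-, 1001-1, 10011-, 101100, 111001, 111110

11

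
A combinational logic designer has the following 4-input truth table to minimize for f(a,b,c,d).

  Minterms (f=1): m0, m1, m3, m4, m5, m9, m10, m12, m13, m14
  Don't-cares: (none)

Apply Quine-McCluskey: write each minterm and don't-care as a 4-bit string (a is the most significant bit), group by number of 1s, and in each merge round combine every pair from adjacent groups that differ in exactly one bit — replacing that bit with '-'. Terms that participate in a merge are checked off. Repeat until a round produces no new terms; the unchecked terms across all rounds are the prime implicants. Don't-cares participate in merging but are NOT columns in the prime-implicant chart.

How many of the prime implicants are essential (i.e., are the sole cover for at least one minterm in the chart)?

size-2^0 implicants → 0000(✓)  0001(✓)  0011(✓)  0100(✓)  0101(✓)  1001(✓)  1010(✓)  1100(✓)  1101(✓)  1110(✓)
size-2^1 implicants → -001(✓)  -100(✓)  -101(✓)  0-00(✓)  0-01(✓)  00-1  000-(✓)  010-(✓)  1-01(✓)  1-10  11-0  110-(✓)
size-2^2 implicants → --01  -10-  0-0-
Unchecked terms (primes): --01, -10-, 0-0-, 00-1, 1-10, 11-0
Minterm coverage:
  m0 ⊆ 0-0- [E]
  m1 ⊆ --01,0-0-,00-1
  m3 ⊆ 00-1 [E]
  m4 ⊆ -10-,0-0-
  m5 ⊆ --01,-10-,0-0-
  m9 ⊆ --01 [E]
  m10 ⊆ 1-10 [E]
  m12 ⊆ -10-,11-0
  m13 ⊆ --01,-10-
  m14 ⊆ 1-10,11-0
E = {--01, 0-0-, 00-1, 1-10}

4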